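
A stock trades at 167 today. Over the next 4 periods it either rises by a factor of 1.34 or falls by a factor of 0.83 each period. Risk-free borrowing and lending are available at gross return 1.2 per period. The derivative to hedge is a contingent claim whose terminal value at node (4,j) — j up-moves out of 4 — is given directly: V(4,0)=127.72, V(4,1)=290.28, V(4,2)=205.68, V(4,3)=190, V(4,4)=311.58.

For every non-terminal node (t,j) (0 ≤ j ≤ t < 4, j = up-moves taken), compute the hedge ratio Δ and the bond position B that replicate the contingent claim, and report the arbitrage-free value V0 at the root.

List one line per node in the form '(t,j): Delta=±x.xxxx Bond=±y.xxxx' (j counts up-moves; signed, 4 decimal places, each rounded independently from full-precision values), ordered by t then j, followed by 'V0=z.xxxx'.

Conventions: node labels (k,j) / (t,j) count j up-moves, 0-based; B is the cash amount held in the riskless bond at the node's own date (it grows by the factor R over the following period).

Since d<R<u, set p* = (R−d)/(u−d) = 0.7255; price each node as the discounted p*-expectation of its children.
Payoffs at expiry: V(4,0)=127.7200, V(4,1)=290.2800, V(4,2)=205.6800, V(4,3)=190.0000, V(4,4)=311.5800
Node (3,0) S=95.4884: V=(p*·290.2800+(1−p*)·127.7200)/1.2=204.7131; Δ=(290.2800−127.7200)/(127.9545−79.2554)=3.3380; B=V−Δ·S=-114.0320
Node (3,1) S=154.1620: V=(p*·205.6800+(1−p*)·290.2800)/1.2=190.7529; Δ=(205.6800−290.2800)/(206.5771−127.9545)=-1.0760; B=V−Δ·S=356.6353
Node (3,2) S=248.8881: V=(p*·190.0000+(1−p*)·205.6800)/1.2=161.9203; Δ=(190.0000−205.6800)/(333.5101−206.5771)=-0.1235; B=V−Δ·S=192.6654
Node (3,3) S=401.8194: V=(p*·311.5800+(1−p*)·190.0000)/1.2=231.8376; Δ=(311.5800−190.0000)/(538.4380−333.5101)=0.5933; B=V−Δ·S=-6.5546
Node (2,0) S=115.0463: V=(p*·190.7529+(1−p*)·204.7131)/1.2=162.1543; Δ=(190.7529−204.7131)/(154.1620−95.4884)=-0.2379; B=V−Δ·S=189.5271
Node (2,1) S=185.7374: V=(p*·161.9203+(1−p*)·190.7529)/1.2=141.5293; Δ=(161.9203−190.7529)/(248.8881−154.1620)=-0.3044; B=V−Δ·S=198.0639
Node (2,2) S=299.8652: V=(p*·231.8376+(1−p*)·161.9203)/1.2=177.2038; Δ=(231.8376−161.9203)/(401.8194−248.8881)=0.4572; B=V−Δ·S=40.1110
Node (1,0) S=138.6100: V=(p*·141.5293+(1−p*)·162.1543)/1.2=122.6592; Δ=(141.5293−162.1543)/(185.7374−115.0463)=-0.2918; B=V−Δ·S=163.1004
Node (1,1) S=223.7800: V=(p*·177.2038+(1−p*)·141.5293)/1.2=139.5090; Δ=(177.2038−141.5293)/(299.8652−185.7374)=0.3126; B=V−Δ·S=69.5589
Node (0,0) S=167.0000: V=(p*·139.5090+(1−p*)·122.6592)/1.2=112.4030; Δ=(139.5090−122.6592)/(223.7800−138.6100)=0.1978; B=V−Δ·S=79.3641
Check: Δ(0,0)·S0 + B(0,0) = 112.4030 = V0.

(0,0): Delta=0.1978 Bond=79.3641
(1,0): Delta=-0.2918 Bond=163.1004
(1,1): Delta=0.3126 Bond=69.5589
(2,0): Delta=-0.2379 Bond=189.5271
(2,1): Delta=-0.3044 Bond=198.0639
(2,2): Delta=0.4572 Bond=40.1110
(3,0): Delta=3.3380 Bond=-114.0320
(3,1): Delta=-1.0760 Bond=356.6353
(3,2): Delta=-0.1235 Bond=192.6654
(3,3): Delta=0.5933 Bond=-6.5546
V0=112.4030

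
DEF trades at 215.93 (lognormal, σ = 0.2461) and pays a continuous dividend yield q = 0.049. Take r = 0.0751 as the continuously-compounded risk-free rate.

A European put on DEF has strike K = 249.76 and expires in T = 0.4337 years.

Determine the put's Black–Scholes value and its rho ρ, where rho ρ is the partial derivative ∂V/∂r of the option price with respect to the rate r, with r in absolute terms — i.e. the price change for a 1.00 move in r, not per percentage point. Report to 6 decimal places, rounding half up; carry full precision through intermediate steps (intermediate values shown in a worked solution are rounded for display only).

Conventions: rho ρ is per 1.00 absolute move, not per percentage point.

price = 34.547878
ρ = -85.807444

σ√T = 0.2461·√0.4337 = 0.162071
d₁ = (ln(S/K) + (r−q+σ²/2)T) / (σ√T) = (ln(215.93/249.76) + (0.0751−0.049+0.2461²/2)·0.4337) / 0.162071 = (-0.145546 + 0.024453) / 0.162071 = -0.747159
d₂ = d₁ − σ√T = -0.747159 − 0.162071 = -0.909230
e^{−rT} = 0.967954
e^{−qT} = 0.978973
N(−d₁) = 0.772516,  N(−d₂) = 0.818386
Put price V = K·e^{−rT}·N(−d₂) − S·e^{−qT}·N(−d₁) = 197.849768 − 163.301889 = 34.547878
ρ = −K·T·e^{−rT}·N(−d₂) = -85.807444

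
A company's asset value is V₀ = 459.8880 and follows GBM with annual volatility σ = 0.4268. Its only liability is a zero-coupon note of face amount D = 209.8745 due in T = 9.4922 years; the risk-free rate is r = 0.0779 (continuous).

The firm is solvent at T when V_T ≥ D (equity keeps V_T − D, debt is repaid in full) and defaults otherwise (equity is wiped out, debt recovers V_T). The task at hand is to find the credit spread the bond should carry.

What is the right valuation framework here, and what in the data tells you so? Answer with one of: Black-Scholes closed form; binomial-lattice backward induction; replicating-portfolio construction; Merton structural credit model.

Key observation: assets follow a GBM and default happens iff V_T < 209.8745; valuing claims on that split (equity as a call, risky debt as the residual) is the structural model's definition.

framework: Merton structural credit model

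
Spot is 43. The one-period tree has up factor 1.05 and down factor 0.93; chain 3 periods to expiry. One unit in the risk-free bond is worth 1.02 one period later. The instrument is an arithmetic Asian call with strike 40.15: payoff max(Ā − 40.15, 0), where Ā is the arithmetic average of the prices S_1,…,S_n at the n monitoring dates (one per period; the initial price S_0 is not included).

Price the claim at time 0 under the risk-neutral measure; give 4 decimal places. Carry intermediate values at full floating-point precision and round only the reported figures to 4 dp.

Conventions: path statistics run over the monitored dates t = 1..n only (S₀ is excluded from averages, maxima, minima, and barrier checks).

Under the martingale measure an up-move has probability p* = 0.7500; value the claim as the probability-weighted average of per-path payoffs, discounted 3 periods at R = 1.02.
Enumerate all 2^3 = 8 price paths (U = up ×1.05, D = down ×0.93); each path with k up-moves has probability p*^k·(1−p*)^(3−k).
DDD: Ā=37.2560, payoff=0.0000, prob=0.015625
UDD: Ā=42.0632, payoff=1.9132, prob=0.046875
DUD: Ā=40.3432, payoff=0.1932, prob=0.046875
UUD: Ā=45.5488, payoff=5.3988, prob=0.140625
DDU: Ā=38.7436, payoff=0.0000, prob=0.046875
UDU: Ā=43.7428, payoff=3.5928, prob=0.140625
DUU: Ā=42.0228, payoff=1.8728, prob=0.140625
UUU: Ā=47.4451, payoff=7.2951, prob=0.421875
Price = Σ prob·payoff / R^3 = 4.704189 / 1.061208 = 4.4329

price = 4.4329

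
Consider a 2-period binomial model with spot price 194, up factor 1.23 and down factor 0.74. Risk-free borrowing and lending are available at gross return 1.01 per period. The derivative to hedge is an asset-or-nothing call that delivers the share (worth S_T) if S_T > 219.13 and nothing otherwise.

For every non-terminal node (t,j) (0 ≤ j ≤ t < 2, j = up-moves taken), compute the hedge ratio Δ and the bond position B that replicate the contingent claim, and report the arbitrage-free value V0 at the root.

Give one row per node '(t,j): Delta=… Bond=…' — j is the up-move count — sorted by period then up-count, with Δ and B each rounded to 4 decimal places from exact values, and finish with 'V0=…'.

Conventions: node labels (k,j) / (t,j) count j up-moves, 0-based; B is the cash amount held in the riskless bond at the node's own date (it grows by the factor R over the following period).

No-arbitrage ⇒ martingale measure with p* = (R−d)/(u−d) = 0.5510.
Terminal payoffs: V(2,0)=0.0000, V(2,1)=0.0000, V(2,2)=293.5026
Node (1,0) S=143.5600: V=(p*·0.0000+(1−p*)·0.0000)/1.01=0.0000; Δ=(0.0000−0.0000)/(176.5788−106.2344)=0.0000; B=V−Δ·S=0.0000
Node (1,1) S=238.6200: V=(p*·293.5026+(1−p*)·0.0000)/1.01=160.1247; Δ=(293.5026−0.0000)/(293.5026−176.5788)=2.5102; B=V−Δ·S=-438.8602
Node (0,0) S=194.0000: V=(p*·160.1247+(1−p*)·0.0000)/1.01=87.3584; Δ=(160.1247−0.0000)/(238.6200−143.5600)=1.6845; B=V−Δ·S=-239.4267
Sanity check at the root: Δ(0,0)·S0 + B(0,0) reproduces V0 = 87.3584.

(0,0): Delta=1.6845 Bond=-239.4267
(1,0): Delta=0.0000 Bond=0.0000
(1,1): Delta=2.5102 Bond=-438.8602
V0=87.3584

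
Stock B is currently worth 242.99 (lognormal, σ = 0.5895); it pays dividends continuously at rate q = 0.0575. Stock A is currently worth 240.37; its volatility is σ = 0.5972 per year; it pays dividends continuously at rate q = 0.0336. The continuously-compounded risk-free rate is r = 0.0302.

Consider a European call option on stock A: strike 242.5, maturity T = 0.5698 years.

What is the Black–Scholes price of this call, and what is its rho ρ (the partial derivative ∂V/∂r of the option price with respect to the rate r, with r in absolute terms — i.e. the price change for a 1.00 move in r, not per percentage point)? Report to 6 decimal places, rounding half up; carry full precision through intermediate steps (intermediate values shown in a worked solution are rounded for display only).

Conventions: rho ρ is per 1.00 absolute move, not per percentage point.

σ√T = 0.5972·√0.5698 = 0.450797
d₁ = (ln(S/K) + (r−q+σ²/2)T) / (σ√T) = (ln(240.37/242.5) + (0.0302−0.0336+0.5972²/2)·0.5698) / 0.450797 = (-0.008822 + 0.099672) / 0.450797 = 0.201530
d₂ = d₁ − σ√T = 0.201530 − 0.450797 = -0.249267
e^{−rT} = 0.982939
e^{−qT} = 0.981037
N(d₁) = 0.579858,  N(d₂) = 0.401577
Call price V = S·e^{−qT}·N(d₁) − K·e^{−rT}·N(d₂) = 136.737396 − 95.721081 = 41.016315
ρ = K·T·e^{−rT}·N(d₂) = 54.541872

price = 41.016315
ρ = 54.541872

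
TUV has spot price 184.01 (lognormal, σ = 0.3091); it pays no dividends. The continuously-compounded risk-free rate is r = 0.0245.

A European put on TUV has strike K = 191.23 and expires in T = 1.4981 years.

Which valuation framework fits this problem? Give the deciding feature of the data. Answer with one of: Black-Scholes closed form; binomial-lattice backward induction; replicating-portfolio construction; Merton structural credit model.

Key observation: a European-exercise option on TUV struck at 191.23 — a GBM underlying with constant parameters — admits an analytic price: the data contain no early exercise, no discrete tree, no debt structure.

framework: Black-Scholes closed form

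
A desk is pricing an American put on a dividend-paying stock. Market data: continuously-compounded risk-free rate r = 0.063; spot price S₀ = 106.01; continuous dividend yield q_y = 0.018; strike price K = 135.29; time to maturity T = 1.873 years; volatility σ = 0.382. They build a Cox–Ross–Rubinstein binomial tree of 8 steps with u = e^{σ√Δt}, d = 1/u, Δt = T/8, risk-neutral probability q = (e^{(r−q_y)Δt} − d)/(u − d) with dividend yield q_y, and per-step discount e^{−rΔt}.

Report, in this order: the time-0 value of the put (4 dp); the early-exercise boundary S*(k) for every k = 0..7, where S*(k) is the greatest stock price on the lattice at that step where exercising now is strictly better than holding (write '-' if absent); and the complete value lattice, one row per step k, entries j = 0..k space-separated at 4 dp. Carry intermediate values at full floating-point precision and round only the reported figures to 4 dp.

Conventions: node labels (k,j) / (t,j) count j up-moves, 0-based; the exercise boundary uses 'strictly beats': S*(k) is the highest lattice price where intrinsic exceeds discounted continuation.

Δt=0.23412, u=1.20302, d=0.83124, q=0.48241, disc=e^(-rΔt)=0.98536
k=8 terminal: V=max(K-S,0) → 111.1265 100.3191 84.6780 62.0413 29.2800 0.0000 0.0000 0.0000 0.0000
k=7: j=0 S=29.0692 intr=106.2208 cont=104.3622 V=106.2208[EX]; j=1 S=42.0707 intr=93.2193 cont=91.4153 V=93.2193[EX]; j=2 S=60.8873 intr=74.4027 cont=72.6779 V=74.4027[EX]; j=3 S=88.1198 intr=47.1702 cont=45.5599 V=47.1702[EX]; j=4 S=127.5323 intr=7.7577 cont=14.9331 V=14.9331[hold]; j=5 S=184.5725 intr=0.0000 cont=0.0000 V=0.0000[hold]; j=6 S=267.1245 intr=0.0000 cont=0.0000 V=0.0000[hold]; j=7 S=386.5988 intr=0.0000 cont=0.0000 V=0.0000[hold]  S*(7)=88.1198
k=6: j=0 S=34.9709 intr=100.3191 cont=98.4853 V=100.3191[EX]; j=1 S=50.6120 intr=84.6780 cont=82.9100 V=84.6780[EX]; j=2 S=73.2487 intr=62.0413 cont=60.3684 V=62.0413[EX]; j=3 S=106.0100 intr=29.2800 cont=31.1558 V=31.1558[hold]; j=4 S=153.4241 intr=0.0000 cont=7.6161 V=7.6161[hold]; j=5 S=222.0447 intr=0.0000 cont=0.0000 V=0.0000[hold]; j=6 S=321.3565 intr=0.0000 cont=0.0000 V=0.0000[hold]  S*(6)=73.2487
k=5: j=0 S=42.0707 intr=93.2193 cont=91.4153 V=93.2193[EX]; j=1 S=60.8873 intr=74.4027 cont=72.6779 V=74.4027[EX]; j=2 S=88.1198 intr=47.1702 cont=46.4516 V=47.1702[EX]; j=3 S=127.5323 intr=7.7577 cont=19.5101 V=19.5101[hold]; j=4 S=184.5725 intr=0.0000 cont=3.8843 V=3.8843[hold]; j=5 S=267.1245 intr=0.0000 cont=0.0000 V=0.0000[hold]  S*(5)=88.1198
k=4: j=0 S=50.6120 intr=84.6780 cont=82.9100 V=84.6780[EX]; j=1 S=73.2487 intr=62.0413 cont=60.3684 V=62.0413[EX]; j=2 S=106.0100 intr=29.2800 cont=33.3314 V=33.3314[hold]; j=3 S=153.4241 intr=0.0000 cont=11.7967 V=11.7967[hold]; j=4 S=222.0447 intr=0.0000 cont=1.9810 V=1.9810[hold]  S*(4)=73.2487
k=3: j=0 S=60.8873 intr=74.4027 cont=72.6779 V=74.4027[EX]; j=1 S=88.1198 intr=47.1702 cont=47.4857 V=47.4857[hold]; j=2 S=127.5323 intr=7.7577 cont=22.6069 V=22.6069[hold]; j=3 S=184.5725 intr=0.0000 cont=6.9582 V=6.9582[hold]  S*(3)=60.8873
k=2: j=0 S=73.2487 intr=62.0413 cont=60.5184 V=62.0413[EX]; j=1 S=106.0100 intr=29.2800 cont=34.9644 V=34.9644[hold]; j=2 S=153.4241 intr=0.0000 cont=14.8373 V=14.8373[hold]  S*(2)=73.2487
k=1: j=0 S=88.1198 intr=47.1702 cont=48.2620 V=48.2620[hold]; j=1 S=127.5323 intr=7.7577 cont=24.8851 V=24.8851[hold]  S*(1)=-
k=0: j=0 S=106.0100 intr=29.2800 cont=36.4432 V=36.4432[hold]  S*(0)=-

price = 36.4432
boundary = - - 73.2487 60.8873 73.2487 88.1198 73.2487 88.1198
tree:
36.4432
48.2620 24.8851
62.0413 34.9644 14.8373
74.4027 47.4857 22.6069 6.9582
84.6780 62.0413 33.3314 11.7967 1.9810
93.2193 74.4027 47.1702 19.5101 3.8843 0.0000
100.3191 84.6780 62.0413 31.1558 7.6161 0.0000 0.0000
106.2208 93.2193 74.4027 47.1702 14.9331 0.0000 0.0000 0.0000
111.1265 100.3191 84.6780 62.0413 29.2800 0.0000 0.0000 0.0000 0.0000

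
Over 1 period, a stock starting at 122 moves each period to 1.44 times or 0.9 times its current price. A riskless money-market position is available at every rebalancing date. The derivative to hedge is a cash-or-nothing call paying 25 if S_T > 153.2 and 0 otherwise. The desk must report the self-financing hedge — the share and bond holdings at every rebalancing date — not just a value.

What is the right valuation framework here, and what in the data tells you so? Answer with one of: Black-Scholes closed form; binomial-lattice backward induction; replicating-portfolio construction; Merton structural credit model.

Key observation: a price alone would not answer the question — the per-node share/bond construction on the spot-122, 1.44/0.9 tree is required, and only the replicating-portfolio method yields it.

framework: replicating-portfolio construction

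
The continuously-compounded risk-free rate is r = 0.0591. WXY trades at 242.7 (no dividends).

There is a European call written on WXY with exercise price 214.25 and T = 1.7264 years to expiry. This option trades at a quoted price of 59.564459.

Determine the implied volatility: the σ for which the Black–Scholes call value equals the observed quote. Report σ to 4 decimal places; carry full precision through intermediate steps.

At σ = 0.2508 the Black–Scholes value reproduces the quote:
σ√T = 0.2508·√1.7264 = 0.329532
d₁ = (ln(S/K) + (r+σ²/2)T) / (σ√T) = (ln(242.7/214.25) + (0.0591+0.2508²/2)·1.7264) / 0.329532 = (0.124683 + 0.156326) / 0.329532 = 0.852749
d₂ = d₁ − σ√T = 0.852749 − 0.329532 = 0.523217
e^{−rT} = 0.903002
N(d₁) = 0.803101,  N(d₂) = 0.699588
V = S·N(d₁) − K·e^{−rT}·N(d₂) = 194.912576 − 135.348117 = 59.564459 (matching the quote); vega is positive throughout, so no other σ reproduces this price

sigma = 0.2508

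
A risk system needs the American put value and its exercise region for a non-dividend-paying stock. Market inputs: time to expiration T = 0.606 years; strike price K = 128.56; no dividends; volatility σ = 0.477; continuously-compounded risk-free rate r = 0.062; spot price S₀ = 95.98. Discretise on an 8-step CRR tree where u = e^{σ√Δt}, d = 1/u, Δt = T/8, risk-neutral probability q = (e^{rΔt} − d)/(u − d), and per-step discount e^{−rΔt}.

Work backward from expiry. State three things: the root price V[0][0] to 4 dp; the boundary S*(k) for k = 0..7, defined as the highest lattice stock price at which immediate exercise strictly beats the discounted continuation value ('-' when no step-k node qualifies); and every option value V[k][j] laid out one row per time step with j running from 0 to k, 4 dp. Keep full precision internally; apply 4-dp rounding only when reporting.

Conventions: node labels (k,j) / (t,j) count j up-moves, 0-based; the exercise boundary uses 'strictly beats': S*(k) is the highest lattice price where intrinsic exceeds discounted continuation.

price = 35.1866
boundary = - - 73.8158 84.1715 73.8158 84.1715 95.9800 109.4451
tree:
35.1866
44.6054 25.5307
54.7442 34.2769 16.4951
63.8258 44.3885 23.8770 8.8200
71.7901 54.7442 33.3107 14.0955 3.3060
78.7745 63.8258 44.3885 21.8759 5.9741 0.5062
84.8997 71.7901 54.7442 32.5800 10.7266 0.9877 0.0000
90.2712 78.7745 63.8258 44.3885 19.1149 1.9273 0.0000 0.0000
94.9819 84.8997 71.7901 54.7442 32.5800 3.7607 0.0000 0.0000 0.0000

Δt=0.07575  u=1.14029  d=0.87697  q=0.48510  discount=0.99531
step 8 (expiry): payoffs max(K−S,0) = 94.9819 84.8997 71.7901 54.7442 32.5800 3.7607 0.0000 0.0000 0.0000
step 7: (k=7,j=0): S=38.2888, K−S=90.2712, hold=89.6689 ⇒ V=90.2712 exercise | (k=7,j=1): S=49.7855, K−S=78.7745, hold=78.1722 ⇒ V=78.7745 exercise | (k=7,j=2): S=64.7342, K−S=63.8258, hold=63.2234 ⇒ V=63.8258 exercise | (k=7,j=3): S=84.1715, K−S=44.3885, hold=43.7861 ⇒ V=44.3885 exercise | (k=7,j=4): S=109.4451, K−S=19.1149, hold=18.5125 ⇒ V=19.1149 exercise | (k=7,j=5): S=142.3075, K−S=0.0000, hold=1.9273 ⇒ V=1.9273 continue | (k=7,j=6): S=185.0372, K−S=0.0000, hold=0.0000 ⇒ V=0.0000 continue | (k=7,j=7): S=240.5970, K−S=0.0000, hold=0.0000 ⇒ V=0.0000 continue  boundary S*=109.4451
step 6: (k=6,j=0): S=43.6603, K−S=84.8997, hold=84.2973 ⇒ V=84.8997 exercise | (k=6,j=1): S=56.7699, K−S=71.7901, hold=71.1877 ⇒ V=71.7901 exercise | (k=6,j=2): S=73.8158, K−S=54.7442, hold=54.1418 ⇒ V=54.7442 exercise | (k=6,j=3): S=95.9800, K−S=32.5800, hold=31.9776 ⇒ V=32.5800 exercise | (k=6,j=4): S=124.7993, K−S=3.7607, hold=10.7266 ⇒ V=10.7266 continue | (k=6,j=5): S=162.2719, K−S=0.0000, hold=0.9877 ⇒ V=0.9877 continue | (k=6,j=6): S=210.9962, K−S=0.0000, hold=0.0000 ⇒ V=0.0000 continue  boundary S*=95.9800
step 5: (k=5,j=0): S=49.7855, K−S=78.7745, hold=78.1722 ⇒ V=78.7745 exercise | (k=5,j=1): S=64.7342, K−S=63.8258, hold=63.2234 ⇒ V=63.8258 exercise | (k=5,j=2): S=84.1715, K−S=44.3885, hold=43.7861 ⇒ V=44.3885 exercise | (k=5,j=3): S=109.4451, K−S=19.1149, hold=21.8759 ⇒ V=21.8759 continue | (k=5,j=4): S=142.3075, K−S=0.0000, hold=5.9741 ⇒ V=5.9741 continue | (k=5,j=5): S=185.0372, K−S=0.0000, hold=0.5062 ⇒ V=0.5062 continue  boundary S*=84.1715
step 4: (k=4,j=0): S=56.7699, K−S=71.7901, hold=71.1877 ⇒ V=71.7901 exercise | (k=4,j=1): S=73.8158, K−S=54.7442, hold=54.1418 ⇒ V=54.7442 exercise | (k=4,j=2): S=95.9800, K−S=32.5800, hold=33.3107 ⇒ V=33.3107 continue | (k=4,j=3): S=124.7993, K−S=3.7607, hold=14.0955 ⇒ V=14.0955 continue | (k=4,j=4): S=162.2719, K−S=0.0000, hold=3.3060 ⇒ V=3.3060 continue  boundary S*=73.8158
step 3: (k=3,j=0): S=64.7342, K−S=63.8258, hold=63.2234 ⇒ V=63.8258 exercise | (k=3,j=1): S=84.1715, K−S=44.3885, hold=44.1389 ⇒ V=44.3885 exercise | (k=3,j=2): S=109.4451, K−S=19.1149, hold=23.8770 ⇒ V=23.8770 continue | (k=3,j=3): S=142.3075, K−S=0.0000, hold=8.8200 ⇒ V=8.8200 continue  boundary S*=84.1715
step 2: (k=2,j=0): S=73.8158, K−S=54.7442, hold=54.1418 ⇒ V=54.7442 exercise | (k=2,j=1): S=95.9800, K−S=32.5800, hold=34.2769 ⇒ V=34.2769 continue | (k=2,j=2): S=124.7993, K−S=3.7607, hold=16.4951 ⇒ V=16.4951 continue  boundary S*=73.8158
step 1: (k=1,j=0): S=84.1715, K−S=44.3885, hold=44.6054 ⇒ V=44.6054 continue | (k=1,j=1): S=109.4451, K−S=19.1149, hold=25.5307 ⇒ V=25.5307 continue  boundary S*=-
step 0: (k=0,j=0): S=95.9800, K−S=32.5800, hold=35.1866 ⇒ V=35.1866 continue  boundary S*=-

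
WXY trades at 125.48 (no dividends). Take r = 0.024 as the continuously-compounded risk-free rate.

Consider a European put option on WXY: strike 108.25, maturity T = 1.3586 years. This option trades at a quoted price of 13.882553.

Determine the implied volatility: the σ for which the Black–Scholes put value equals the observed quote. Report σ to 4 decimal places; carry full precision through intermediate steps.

sigma = 0.4306

At σ = 0.4306 the Black–Scholes value reproduces the quote:
σ√T = 0.4306·√1.3586 = 0.501903
d₁ = (ln(S/K) + (r+σ²/2)T) / (σ√T) = (ln(125.48/108.25) + (0.024+0.4306²/2)·1.3586) / 0.501903 = (0.147703 + 0.158560) / 0.501903 = 0.610203
d₂ = d₁ − σ√T = 0.610203 − 0.501903 = 0.108300
e^{−rT} = 0.967919
N(−d₁) = 0.270864,  N(−d₂) = 0.456879
V = K·e^{−rT}·N(−d₂) − S·N(−d₁) = 47.870526 − 33.987973 = 13.882553 (the quoted price), and the Black–Scholes price is strictly increasing in σ, so σ is unique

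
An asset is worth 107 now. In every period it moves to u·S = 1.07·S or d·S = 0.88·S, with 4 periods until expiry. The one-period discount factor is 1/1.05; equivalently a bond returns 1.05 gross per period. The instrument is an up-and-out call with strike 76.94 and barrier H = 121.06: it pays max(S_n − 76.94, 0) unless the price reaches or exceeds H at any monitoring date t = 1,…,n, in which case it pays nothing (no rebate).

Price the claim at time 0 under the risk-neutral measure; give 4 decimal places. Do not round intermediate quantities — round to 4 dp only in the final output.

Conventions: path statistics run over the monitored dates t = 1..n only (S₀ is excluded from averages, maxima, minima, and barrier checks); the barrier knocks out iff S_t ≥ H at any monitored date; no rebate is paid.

With p* = (R−d)/(u−d) = 0.8947, sum probability × payoff across the paths and divide by R^4.
Enumerate all 2^4 = 16 price paths (U = up ×1.07, D = down ×0.88); each path with k up-moves has probability p*^k·(1−p*)^(4−k).
DDDD: M=94.1600, payoff=0.0000, prob=0.000123
UDDD: M=114.4900, payoff=1.0817, prob=0.001044
DUDD: M=100.7512, payoff=1.0817, prob=0.001044
UUDD: M=122.5043, payoff=0.0000, prob=0.008870
DDUD: M=94.1600, payoff=1.0817, prob=0.001044
UDUD: M=114.4900, payoff=17.9273, prob=0.008870
DUUD: M=107.8038, payoff=17.9273, prob=0.008870
UUUD: M=131.0796, payoff=0.0000, prob=0.075398
DDDU: M=94.1600, payoff=1.0817, prob=0.001044
UDDU: M=114.4900, payoff=17.9273, prob=0.008870
DUDU: M=100.7512, payoff=17.9273, prob=0.008870
UUDU: M=122.5043, payoff=0.0000, prob=0.075398
DDUU: M=94.8673, payoff=17.9273, prob=0.008870
UDUU: M=115.3500, payoff=38.4100, prob=0.075398
DUUU: M=115.3500, payoff=38.4100, prob=0.075398
UUUU: M=140.2552, payoff=0.0000, prob=0.640887
Price = Σ prob·payoff / R^4 = 6.591744 / 1.215506 = 5.4230

price = 5.4230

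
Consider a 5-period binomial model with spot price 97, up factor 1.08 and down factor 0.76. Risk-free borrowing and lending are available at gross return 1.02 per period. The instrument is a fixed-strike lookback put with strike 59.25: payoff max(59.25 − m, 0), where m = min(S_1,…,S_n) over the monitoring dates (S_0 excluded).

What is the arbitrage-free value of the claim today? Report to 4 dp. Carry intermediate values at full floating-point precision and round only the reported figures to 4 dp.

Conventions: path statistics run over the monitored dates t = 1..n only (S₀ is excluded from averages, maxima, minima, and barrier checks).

Under the martingale measure an up-move has probability p* = 0.8125; value the claim as the probability-weighted average of per-path payoffs, discounted 5 periods at R = 1.02.
Enumerate all 2^5 = 32 price paths (U = up ×1.08, D = down ×0.76); each path with k up-moves has probability p*^k·(1−p*)^(5−k).
DDDDD: m=24.5946, payoff=34.6554, prob=0.000232
UDDDD: m=34.9502, payoff=24.2998, prob=0.001004
DUDDD: m=34.9502, payoff=24.2998, prob=0.001004
UUDDD: m=49.6661, payoff=9.5839, prob=0.004352
DDUDD: m=34.9502, payoff=24.2998, prob=0.001004
UDUDD: m=49.6661, payoff=9.5839, prob=0.004352
DUUDD: m=49.6661, payoff=9.5839, prob=0.004352
UUUDD: m=70.5781, payoff=0.0000, prob=0.018857
DDDUD: m=34.9502, payoff=24.2998, prob=0.001004
UDDUD: m=49.6661, payoff=9.5839, prob=0.004352
DUDUD: m=49.6661, payoff=9.5839, prob=0.004352
UUDUD: m=70.5781, payoff=0.0000, prob=0.018857
DDUUD: m=49.6661, payoff=9.5839, prob=0.004352
UDUUD: m=70.5781, payoff=0.0000, prob=0.018857
DUUUD: m=70.5781, payoff=0.0000, prob=0.018857
UUUUD: m=100.2952, payoff=0.0000, prob=0.081714
DDDDU: m=32.3613, payoff=26.8887, prob=0.001004
UDDDU: m=45.9871, payoff=13.2629, prob=0.004352
DUDDU: m=45.9871, payoff=13.2629, prob=0.004352
UUDDU: m=65.3501, payoff=0.0000, prob=0.018857
DDUDU: m=45.9871, payoff=13.2629, prob=0.004352
UDUDU: m=65.3501, payoff=0.0000, prob=0.018857
DUUDU: m=65.3501, payoff=0.0000, prob=0.018857
UUUDU: m=92.8660, payoff=0.0000, prob=0.081714
DDDUU: m=42.5807, payoff=16.6693, prob=0.004352
UDDUU: m=60.5094, payoff=0.0000, prob=0.018857
DUDUU: m=60.5094, payoff=0.0000, prob=0.018857
UUDUU: m=85.9870, payoff=0.0000, prob=0.081714
DDUUU: m=56.0272, payoff=3.2228, prob=0.018857
UDUUU: m=79.6176, payoff=0.0000, prob=0.081714
DUUUU: m=73.7200, payoff=0.0000, prob=0.081714
UUUUU: m=104.7600, payoff=0.0000, prob=0.354093
Price = Σ prob·payoff / R^5 = 0.689331 / 1.104081 = 0.6243

price = 0.6243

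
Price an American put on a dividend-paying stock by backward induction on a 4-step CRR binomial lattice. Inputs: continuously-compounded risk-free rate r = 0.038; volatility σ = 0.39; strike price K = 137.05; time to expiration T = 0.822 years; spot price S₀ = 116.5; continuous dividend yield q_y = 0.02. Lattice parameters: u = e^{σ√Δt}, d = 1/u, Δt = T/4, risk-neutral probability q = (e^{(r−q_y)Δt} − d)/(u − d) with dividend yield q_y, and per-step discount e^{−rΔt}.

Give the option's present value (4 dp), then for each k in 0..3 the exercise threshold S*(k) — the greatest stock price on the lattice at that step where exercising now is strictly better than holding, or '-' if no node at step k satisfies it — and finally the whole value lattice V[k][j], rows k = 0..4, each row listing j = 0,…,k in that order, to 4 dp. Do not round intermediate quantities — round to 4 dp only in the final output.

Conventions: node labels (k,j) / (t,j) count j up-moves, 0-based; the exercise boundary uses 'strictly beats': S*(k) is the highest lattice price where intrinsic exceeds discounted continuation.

Δt=0.20550, u=1.19339, d=0.83795, q=0.46634, disc=e^(-rΔt)=0.99222
k=4 terminal: V=max(K-S,0) → 79.6118 55.2481 20.5500 0.0000 0.0000
k=3: j=0 S=68.5460 intr=68.5040 cont=67.7191 V=68.5040[EX]; j=1 S=97.6213 intr=39.4287 cont=38.7630 V=39.4287[EX]; j=2 S=139.0295 intr=0.0000 cont=10.8814 V=10.8814[hold]; j=3 S=198.0020 intr=0.0000 cont=0.0000 V=0.0000[hold]  S*(3)=97.6213
k=2: j=0 S=81.8019 intr=55.2481 cont=54.5175 V=55.2481[EX]; j=1 S=116.5000 intr=20.5500 cont=25.9127 V=25.9127[hold]; j=2 S=165.9160 intr=0.0000 cont=5.7618 V=5.7618[hold]  S*(2)=81.8019
k=1: j=0 S=97.6213 intr=39.4287 cont=41.2444 V=41.2444[hold]; j=1 S=139.0295 intr=0.0000 cont=16.3870 V=16.3870[hold]  S*(1)=-
k=0: j=0 S=116.5000 intr=20.5500 cont=29.4217 V=29.4217[hold]  S*(0)=-

price = 29.4217
boundary = - - 81.8019 97.6213
tree:
29.4217
41.2444 16.3870
55.2481 25.9127 5.7618
68.5040 39.4287 10.8814 0.0000
79.6118 55.2481 20.5500 0.0000 0.0000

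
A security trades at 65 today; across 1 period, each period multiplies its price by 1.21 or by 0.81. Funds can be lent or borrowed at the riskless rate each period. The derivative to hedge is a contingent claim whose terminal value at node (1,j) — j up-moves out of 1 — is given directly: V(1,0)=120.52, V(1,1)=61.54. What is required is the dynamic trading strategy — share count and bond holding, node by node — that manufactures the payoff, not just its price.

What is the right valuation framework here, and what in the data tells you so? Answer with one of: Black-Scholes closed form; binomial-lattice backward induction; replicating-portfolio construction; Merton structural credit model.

Key observation: the mandate to exhibit the hedge at every date and state singles out the replicating-portfolio construction on the 1-period tree with factors 1.21 and 0.81 from 65.

framework: replicating-portfolio construction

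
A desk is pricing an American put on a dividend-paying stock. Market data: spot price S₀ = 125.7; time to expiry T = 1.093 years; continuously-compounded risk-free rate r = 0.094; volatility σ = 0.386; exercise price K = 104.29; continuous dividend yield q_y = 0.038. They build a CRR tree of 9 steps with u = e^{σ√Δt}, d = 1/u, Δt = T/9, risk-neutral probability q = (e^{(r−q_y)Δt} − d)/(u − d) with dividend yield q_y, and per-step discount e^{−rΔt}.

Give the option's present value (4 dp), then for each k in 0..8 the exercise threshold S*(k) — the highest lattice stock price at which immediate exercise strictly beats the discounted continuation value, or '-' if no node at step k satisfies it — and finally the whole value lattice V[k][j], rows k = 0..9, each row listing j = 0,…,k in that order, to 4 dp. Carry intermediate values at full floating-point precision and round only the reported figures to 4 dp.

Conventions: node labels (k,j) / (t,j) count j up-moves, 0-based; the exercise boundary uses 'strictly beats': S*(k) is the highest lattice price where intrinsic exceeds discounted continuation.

price = 7.3470
boundary = - - - - 73.3932 64.1558 73.3932 64.1558 73.3932
tree:
7.3470
10.9956 3.7468
16.0274 6.0509 1.4524
22.6542 9.5515 2.5736 0.3274
30.8968 14.6626 4.4911 0.6515 0.0000
40.1342 21.7456 7.6831 1.2964 0.0000 0.0000
48.2089 30.8968 12.7935 2.5798 0.0000 0.0000 0.0000
55.2674 40.1342 20.4925 5.1337 0.0000 0.0000 0.0000 0.0000
61.4375 48.2089 30.8968 10.2159 0.0000 0.0000 0.0000 0.0000 0.0000
66.8310 55.2674 40.1342 20.3294 0.0000 0.0000 0.0000 0.0000 0.0000 0.0000

Δt=0.12144, u=1.14398, d=0.87414, q=0.49171, disc=e^(-rΔt)=0.98865
k=9 terminal: V=max(K-S,0) → 66.8310 55.2674 40.1342 20.3294 0.0000 0.0000 0.0000 0.0000 0.0000 0.0000
k=8: j=0 S=42.8525 intr=61.4375 cont=60.4510 V=61.4375[EX]; j=1 S=56.0811 intr=48.2089 cont=47.2834 V=48.2089[EX]; j=2 S=73.3932 intr=30.8968 cont=30.0509 V=30.8968[EX]; j=3 S=96.0496 intr=8.2404 cont=10.2159 V=10.2159[hold]; j=4 S=125.7000 intr=0.0000 cont=0.0000 V=0.0000[hold]; j=5 S=164.5034 intr=0.0000 cont=0.0000 V=0.0000[hold]; j=6 S=215.2855 intr=0.0000 cont=0.0000 V=0.0000[hold]; j=7 S=281.7438 intr=0.0000 cont=0.0000 V=0.0000[hold]; j=8 S=368.7178 intr=0.0000 cont=0.0000 V=0.0000[hold]  S*(8)=73.3932
k=7: j=0 S=49.0226 intr=55.2674 cont=54.3093 V=55.2674[EX]; j=1 S=64.1558 intr=40.1342 cont=39.2458 V=40.1342[EX]; j=2 S=83.9606 intr=20.3294 cont=20.4925 V=20.4925[hold]; j=3 S=109.8792 intr=0.0000 cont=5.1337 V=5.1337[hold]; j=4 S=143.7988 intr=0.0000 cont=0.0000 V=0.0000[hold]; j=5 S=188.1893 intr=0.0000 cont=0.0000 V=0.0000[hold]; j=6 S=246.2831 intr=0.0000 cont=0.0000 V=0.0000[hold]; j=7 S=322.3103 intr=0.0000 cont=0.0000 V=0.0000[hold]  S*(7)=64.1558
k=6: j=0 S=56.0811 intr=48.2089 cont=47.2834 V=48.2089[EX]; j=1 S=73.3932 intr=30.8968 cont=30.1302 V=30.8968[EX]; j=2 S=96.0496 intr=8.2404 cont=12.7935 V=12.7935[hold]; j=3 S=125.7000 intr=0.0000 cont=2.5798 V=2.5798[hold]; j=4 S=164.5034 intr=0.0000 cont=0.0000 V=0.0000[hold]; j=5 S=215.2855 intr=0.0000 cont=0.0000 V=0.0000[hold]; j=6 S=281.7438 intr=0.0000 cont=0.0000 V=0.0000[hold]  S*(6)=73.3932
k=5: j=0 S=64.1558 intr=40.1342 cont=39.2458 V=40.1342[EX]; j=1 S=83.9606 intr=20.3294 cont=21.7456 V=21.7456[hold]; j=2 S=109.8792 intr=0.0000 cont=7.6831 V=7.6831[hold]; j=3 S=143.7988 intr=0.0000 cont=1.2964 V=1.2964[hold]; j=4 S=188.1893 intr=0.0000 cont=0.0000 V=0.0000[hold]; j=5 S=246.2831 intr=0.0000 cont=0.0000 V=0.0000[hold]  S*(5)=64.1558
k=4: j=0 S=73.3932 intr=30.8968 cont=30.7394 V=30.8968[EX]; j=1 S=96.0496 intr=8.2404 cont=14.6626 V=14.6626[hold]; j=2 S=125.7000 intr=0.0000 cont=4.4911 V=4.4911[hold]; j=3 S=164.5034 intr=0.0000 cont=0.6515 V=0.6515[hold]; j=4 S=215.2855 intr=0.0000 cont=0.0000 V=0.0000[hold]  S*(4)=73.3932
k=3: j=0 S=83.9606 intr=20.3294 cont=22.6542 V=22.6542[hold]; j=1 S=109.8792 intr=0.0000 cont=9.5515 V=9.5515[hold]; j=2 S=143.7988 intr=0.0000 cont=2.5736 V=2.5736[hold]; j=3 S=188.1893 intr=0.0000 cont=0.3274 V=0.3274[hold]  S*(3)=-
k=2: j=0 S=96.0496 intr=8.2404 cont=16.0274 V=16.0274[hold]; j=1 S=125.7000 intr=0.0000 cont=6.0509 V=6.0509[hold]; j=2 S=164.5034 intr=0.0000 cont=1.4524 V=1.4524[hold]  S*(2)=-
k=1: j=0 S=109.8792 intr=0.0000 cont=10.9956 V=10.9956[hold]; j=1 S=143.7988 intr=0.0000 cont=3.7468 V=3.7468[hold]  S*(1)=-
k=0: j=0 S=125.7000 intr=0.0000 cont=7.3470 V=7.3470[hold]  S*(0)=-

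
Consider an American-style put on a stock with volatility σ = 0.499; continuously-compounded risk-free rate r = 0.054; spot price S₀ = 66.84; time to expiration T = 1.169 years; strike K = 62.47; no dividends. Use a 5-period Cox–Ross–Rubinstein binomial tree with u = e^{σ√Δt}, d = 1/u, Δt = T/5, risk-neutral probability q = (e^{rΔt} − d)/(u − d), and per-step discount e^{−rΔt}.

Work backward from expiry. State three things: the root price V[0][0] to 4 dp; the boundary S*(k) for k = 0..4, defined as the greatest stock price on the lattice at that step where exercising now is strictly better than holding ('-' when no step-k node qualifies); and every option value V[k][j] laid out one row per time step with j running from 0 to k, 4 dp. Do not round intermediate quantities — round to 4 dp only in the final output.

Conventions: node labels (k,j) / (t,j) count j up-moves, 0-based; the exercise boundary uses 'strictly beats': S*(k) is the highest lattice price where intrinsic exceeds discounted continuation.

price = 10.5544
boundary = - - - 32.4097 41.2537
tree:
10.5544
15.5443 5.1252
22.1095 8.4463 1.4598
30.0603 13.6029 2.7686 0.0000
37.0082 21.2163 5.2510 0.0000 0.0000
42.4667 30.0603 9.9591 0.0000 0.0000 0.0000

Δt=0.23380, u=1.27288, d=0.78562, q=0.46605, disc=e^(-rΔt)=0.98745
k=5 terminal: V=max(K-S,0) → 42.4667 30.0603 9.9591 0.0000 0.0000 0.0000
k=4: j=0 S=25.4618 intr=37.0082 cont=36.2245 V=37.0082[EX]; j=1 S=41.2537 intr=21.2163 cont=20.4326 V=21.2163[EX]; j=2 S=66.8400 intr=0.0000 cont=5.2510 V=5.2510[hold]; j=3 S=108.2955 intr=0.0000 cont=0.0000 V=0.0000[hold]; j=4 S=175.4624 intr=0.0000 cont=0.0000 V=0.0000[hold]  S*(4)=41.2537
k=3: j=0 S=32.4097 intr=30.0603 cont=29.2765 V=30.0603[EX]; j=1 S=52.5109 intr=9.9591 cont=13.6029 V=13.6029[hold]; j=2 S=85.0792 intr=0.0000 cont=2.7686 V=2.7686[hold]; j=3 S=137.8470 intr=0.0000 cont=0.0000 V=0.0000[hold]  S*(3)=32.4097
k=2: j=0 S=41.2537 intr=21.2163 cont=22.1095 V=22.1095[hold]; j=1 S=66.8400 intr=0.0000 cont=8.4463 V=8.4463[hold]; j=2 S=108.2955 intr=0.0000 cont=1.4598 V=1.4598[hold]  S*(2)=-
k=1: j=0 S=52.5109 intr=9.9591 cont=15.5443 V=15.5443[hold]; j=1 S=85.0792 intr=0.0000 cont=5.1252 V=5.1252[hold]  S*(1)=-
k=0: j=0 S=66.8400 intr=0.0000 cont=10.5544 V=10.5544[hold]  S*(0)=-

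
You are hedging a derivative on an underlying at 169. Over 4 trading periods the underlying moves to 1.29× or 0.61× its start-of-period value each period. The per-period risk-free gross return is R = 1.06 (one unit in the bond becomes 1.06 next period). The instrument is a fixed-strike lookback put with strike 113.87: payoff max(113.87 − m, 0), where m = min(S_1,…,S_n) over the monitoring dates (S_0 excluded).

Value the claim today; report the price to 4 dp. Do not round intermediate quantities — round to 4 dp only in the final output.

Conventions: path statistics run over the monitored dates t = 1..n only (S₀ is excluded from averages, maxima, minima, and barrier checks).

With p* = (R−d)/(u−d) = 0.6618, sum probability × payoff across the paths and divide by R^4.
Enumerate all 2^4 = 16 price paths (U = up ×1.29, D = down ×0.61); each path with k up-moves has probability p*^k·(1−p*)^(4−k).
DDDD: m=23.3995, payoff=90.4705, prob=0.013088
UDDD: m=49.4841, payoff=64.3859, prob=0.025607
DUDD: m=49.4841, payoff=64.3859, prob=0.025607
UUDD: m=104.6468, payoff=9.2232, prob=0.050101
DDUD: m=49.4841, payoff=64.3859, prob=0.025607
UDUD: m=104.6468, payoff=9.2232, prob=0.050101
DUUD: m=103.0900, payoff=10.7800, prob=0.050101
UUUD: m=218.0100, payoff=0.0000, prob=0.098023
DDDU: m=38.3598, payoff=75.5102, prob=0.025607
UDDU: m=81.1215, payoff=32.7485, prob=0.050101
DUDU: m=81.1215, payoff=32.7485, prob=0.050101
UUDU: m=171.5521, payoff=0.0000, prob=0.098023
DDUU: m=62.8849, payoff=50.9851, prob=0.050101
UDUU: m=132.9861, payoff=0.0000, prob=0.098023
DUUU: m=103.0900, payoff=10.7800, prob=0.098023
UUUU: m=218.0100, payoff=0.0000, prob=0.191785
Price = Σ prob·payoff / R^4 = 16.420701 / 1.262477 = 13.0067

price = 13.0067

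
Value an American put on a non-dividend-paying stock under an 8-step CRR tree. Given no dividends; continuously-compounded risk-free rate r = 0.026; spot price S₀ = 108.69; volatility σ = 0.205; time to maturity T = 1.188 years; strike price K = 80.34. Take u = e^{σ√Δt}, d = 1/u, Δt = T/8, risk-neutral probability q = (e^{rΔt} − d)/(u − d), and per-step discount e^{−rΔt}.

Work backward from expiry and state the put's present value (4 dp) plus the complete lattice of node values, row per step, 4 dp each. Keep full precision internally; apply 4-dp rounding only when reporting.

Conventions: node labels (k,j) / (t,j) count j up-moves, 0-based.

price = 0.5766
tree:
0.5766
1.0154 0.1504
1.7638 0.2887 0.0158
3.0118 0.5525 0.0321 0.0000
5.0309 1.0536 0.0651 0.0000 0.0000
8.1578 2.0011 0.1319 0.0000 0.0000 0.0000
12.6789 3.7837 0.2673 0.0000 0.0000 0.0000 0.0000
17.8184 7.1171 0.5417 0.0000 0.0000 0.0000 0.0000 0.0000
22.5674 12.6789 1.0980 0.0000 0.0000 0.0000 0.0000 0.0000 0.0000

Δt=0.14850  u=1.08220  d=0.92404  q=0.50472  discount=0.99615
step 8 (expiry): payoffs max(K−S,0) = 22.5674 12.6789 1.0980 0.0000 0.0000 0.0000 0.0000 0.0000 0.0000
k=7: (k=7,j=0): S=62.5216, K−S=17.8184, hold=17.5088 ⇒ V=17.8184 exercise | (k=7,j=1): S=73.2229, K−S=7.1171, hold=6.8075 ⇒ V=7.1171 exercise | (k=7,j=2): S=85.7559, K−S=0.0000, hold=0.5417 ⇒ V=0.5417 continue | (k=7,j=3): S=100.4341, K−S=0.0000, hold=0.0000 ⇒ V=0.0000 continue | (k=7,j=4): S=117.6246, K−S=0.0000, hold=0.0000 ⇒ V=0.0000 continue | (k=7,j=5): S=137.7574, K−S=0.0000, hold=0.0000 ⇒ V=0.0000 continue | (k=7,j=6): S=161.3362, K−S=0.0000, hold=0.0000 ⇒ V=0.0000 continue | (k=7,j=7): S=188.9509, K−S=0.0000, hold=0.0000 ⇒ V=0.0000 continue
k=6: (k=6,j=0): S=67.6611, K−S=12.6789, hold=12.3694 ⇒ V=12.6789 exercise | (k=6,j=1): S=79.2420, K−S=1.0980, hold=3.7837 ⇒ V=3.7837 continue | (k=6,j=2): S=92.8053, K−S=0.0000, hold=0.2673 ⇒ V=0.2673 continue | (k=6,j=3): S=108.6900, K−S=0.0000, hold=0.0000 ⇒ V=0.0000 continue | (k=6,j=4): S=127.2936, K−S=0.0000, hold=0.0000 ⇒ V=0.0000 continue | (k=6,j=5): S=149.0814, K−S=0.0000, hold=0.0000 ⇒ V=0.0000 continue | (k=6,j=6): S=174.5985, K−S=0.0000, hold=0.0000 ⇒ V=0.0000 continue
k=5: (k=5,j=0): S=73.2229, K−S=7.1171, hold=8.1578 ⇒ V=8.1578 continue | (k=5,j=1): S=85.7559, K−S=0.0000, hold=2.0011 ⇒ V=2.0011 continue | (k=5,j=2): S=100.4341, K−S=0.0000, hold=0.1319 ⇒ V=0.1319 continue | (k=5,j=3): S=117.6246, K−S=0.0000, hold=0.0000 ⇒ V=0.0000 continue | (k=5,j=4): S=137.7574, K−S=0.0000, hold=0.0000 ⇒ V=0.0000 continue | (k=5,j=5): S=161.3362, K−S=0.0000, hold=0.0000 ⇒ V=0.0000 continue
k=4: (k=4,j=0): S=79.2420, K−S=1.0980, hold=5.0309 ⇒ V=5.0309 continue | (k=4,j=1): S=92.8053, K−S=0.0000, hold=1.0536 ⇒ V=1.0536 continue | (k=4,j=2): S=108.6900, K−S=0.0000, hold=0.0651 ⇒ V=0.0651 continue | (k=4,j=3): S=127.2936, K−S=0.0000, hold=0.0000 ⇒ V=0.0000 continue | (k=4,j=4): S=149.0814, K−S=0.0000, hold=0.0000 ⇒ V=0.0000 continue
k=3: (k=3,j=0): S=85.7559, K−S=0.0000, hold=3.0118 ⇒ V=3.0118 continue | (k=3,j=1): S=100.4341, K−S=0.0000, hold=0.5525 ⇒ V=0.5525 continue | (k=3,j=2): S=117.6246, K−S=0.0000, hold=0.0321 ⇒ V=0.0321 continue | (k=3,j=3): S=137.7574, K−S=0.0000, hold=0.0000 ⇒ V=0.0000 continue
k=2: (k=2,j=0): S=92.8053, K−S=0.0000, hold=1.7638 ⇒ V=1.7638 continue | (k=2,j=1): S=108.6900, K−S=0.0000, hold=0.2887 ⇒ V=0.2887 continue | (k=2,j=2): S=127.2936, K−S=0.0000, hold=0.0158 ⇒ V=0.0158 continue
k=1: (k=1,j=0): S=100.4341, K−S=0.0000, hold=1.0154 ⇒ V=1.0154 continue | (k=1,j=1): S=117.6246, K−S=0.0000, hold=0.1504 ⇒ V=0.1504 continue
k=0: (k=0,j=0): S=108.6900, K−S=0.0000, hold=0.5766 ⇒ V=0.5766 continue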